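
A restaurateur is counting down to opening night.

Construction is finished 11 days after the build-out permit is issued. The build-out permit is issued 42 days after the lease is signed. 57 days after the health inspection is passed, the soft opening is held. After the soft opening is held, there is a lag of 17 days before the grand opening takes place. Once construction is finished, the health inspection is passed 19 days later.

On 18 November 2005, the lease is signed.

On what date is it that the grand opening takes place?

The lease is signed: Nov 18, 2005.
The build-out permit is issued: Nov 18, 2005 + 42 days = Dec 30, 2005.
Construction is finished: Dec 30, 2005 + 11 days = Jan 10, 2006.
The health inspection is passed: Jan 10, 2006 + 19 days = Jan 29, 2006.
The soft opening is held: Jan 29, 2006 + 57 days = Mar 27, 2006.
The grand opening takes place: Mar 27, 2006 + 17 days = Apr 13, 2006.

13 April 2006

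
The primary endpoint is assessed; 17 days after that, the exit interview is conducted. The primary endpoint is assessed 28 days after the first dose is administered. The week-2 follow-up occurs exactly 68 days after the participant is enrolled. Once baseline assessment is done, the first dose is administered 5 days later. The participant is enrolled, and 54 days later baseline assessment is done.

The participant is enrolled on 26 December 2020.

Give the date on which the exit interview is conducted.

9 April 2021

The participant is enrolled: Dec 26, 2020.
Baseline assessment is done: Dec 26, 2020 + 54 days = Feb 18, 2021.
The first dose is administered: Feb 18, 2021 + 5 days = Feb 23, 2021.
The primary endpoint is assessed: Feb 23, 2021 + 28 days = Mar 23, 2021.
The exit interview is conducted: Mar 23, 2021 + 17 days = Apr 9, 2021.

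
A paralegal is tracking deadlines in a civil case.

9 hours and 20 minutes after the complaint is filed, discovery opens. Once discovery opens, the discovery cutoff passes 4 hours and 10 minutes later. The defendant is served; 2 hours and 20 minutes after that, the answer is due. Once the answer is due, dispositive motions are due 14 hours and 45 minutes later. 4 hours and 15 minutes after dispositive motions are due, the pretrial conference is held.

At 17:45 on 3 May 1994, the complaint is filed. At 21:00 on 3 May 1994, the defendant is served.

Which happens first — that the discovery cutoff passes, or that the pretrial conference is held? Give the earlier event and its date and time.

The discovery cutoff passes — 07:15 on 4 May 1994

The complaint is filed: 17:45 May 3, 1994.
Discovery opens: 17:45 May 3, 1994 + 9h20m = 03:05 May 4, 1994.
The discovery cutoff passes: 03:05 May 4, 1994 + 4h10m = 07:15 May 4, 1994.
The defendant is served: 21:00 May 3, 1994.
The answer is due: 21:00 May 3, 1994 + 2h20m = 23:20 May 3, 1994.
Dispositive motions are due: 23:20 May 3, 1994 + 14h45m = 14:05 May 4, 1994.
The pretrial conference is held: 14:05 May 4, 1994 + 4h15m = 18:20 May 4, 1994.
Comparing: the discovery cutoff passes at 07:15 May 4, 1994 vs the pretrial conference is held at 18:20 May 4, 1994. Earlier: the discovery cutoff passes.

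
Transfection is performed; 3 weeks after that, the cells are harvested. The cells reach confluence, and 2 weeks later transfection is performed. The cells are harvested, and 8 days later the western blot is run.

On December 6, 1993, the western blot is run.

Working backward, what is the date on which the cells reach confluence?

The western blot is run: Dec 6, 1993.
The cells are harvested: Dec 6, 1993 − 8 days = Nov 28, 1993.
Transfection is performed: Nov 28, 1993 − 3 weeks = Nov 7, 1993.
The cells reach confluence: Nov 7, 1993 − 2 weeks = Oct 24, 1993.

October 24, 1993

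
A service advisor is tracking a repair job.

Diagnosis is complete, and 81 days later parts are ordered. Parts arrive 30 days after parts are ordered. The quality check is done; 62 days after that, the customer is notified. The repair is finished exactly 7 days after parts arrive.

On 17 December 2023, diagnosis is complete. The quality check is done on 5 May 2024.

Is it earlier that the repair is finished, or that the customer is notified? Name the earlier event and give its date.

Diagnosis is complete: Dec 17, 2023.
Parts are ordered: Dec 17, 2023 + 81 days = Mar 7, 2024.
Parts arrive: Mar 7, 2024 + 30 days = Apr 6, 2024.
The repair is finished: Apr 6, 2024 + 7 days = Apr 13, 2024.
The quality check is done: May 5, 2024.
The customer is notified: May 5, 2024 + 62 days = Jul 6, 2024.
Comparing: the repair is finished on Apr 13, 2024 vs the customer is notified on Jul 6, 2024. Earlier: the repair is finished.

The repair is finished — 13 April 2024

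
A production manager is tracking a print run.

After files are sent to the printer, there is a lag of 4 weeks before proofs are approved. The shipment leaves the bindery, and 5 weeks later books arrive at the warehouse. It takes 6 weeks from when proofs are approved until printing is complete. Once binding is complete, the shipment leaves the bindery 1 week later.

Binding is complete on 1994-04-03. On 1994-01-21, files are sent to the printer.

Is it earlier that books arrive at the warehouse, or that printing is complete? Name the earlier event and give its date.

Printing is complete — 1994-04-01

Binding is complete: Apr 3, 1994.
The shipment leaves the bindery: Apr 3, 1994 + 1 week = Apr 10, 1994.
Books arrive at the warehouse: Apr 10, 1994 + 5 weeks = May 15, 1994.
Files are sent to the printer: Jan 21, 1994.
Proofs are approved: Jan 21, 1994 + 4 weeks = Feb 18, 1994.
Printing is complete: Feb 18, 1994 + 6 weeks = Apr 1, 1994.
Comparing: books arrive at the warehouse on May 15, 1994 vs printing is complete on Apr 1, 1994. Earlier: printing is complete.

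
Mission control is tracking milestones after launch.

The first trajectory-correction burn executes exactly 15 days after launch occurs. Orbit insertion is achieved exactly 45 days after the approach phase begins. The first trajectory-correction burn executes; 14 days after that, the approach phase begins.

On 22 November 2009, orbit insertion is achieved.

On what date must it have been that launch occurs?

9 September 2009

Orbit insertion is achieved: Nov 22, 2009.
The approach phase begins: Nov 22, 2009 − 45 days = Oct 8, 2009.
The first trajectory-correction burn executes: Oct 8, 2009 − 14 days = Sep 24, 2009.
Launch occurs: Sep 24, 2009 − 15 days = Sep 9, 2009.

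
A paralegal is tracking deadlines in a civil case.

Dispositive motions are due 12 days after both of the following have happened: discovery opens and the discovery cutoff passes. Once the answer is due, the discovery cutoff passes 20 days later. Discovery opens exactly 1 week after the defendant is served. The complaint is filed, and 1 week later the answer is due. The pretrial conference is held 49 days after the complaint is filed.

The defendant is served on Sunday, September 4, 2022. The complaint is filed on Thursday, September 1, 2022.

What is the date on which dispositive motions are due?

The defendant is served: Sep 4, 2022.
Discovery opens: Sep 4, 2022 + 1 week = Sep 11, 2022.
The complaint is filed: Sep 1, 2022.
The answer is due: Sep 1, 2022 + 1 week = Sep 8, 2022.
The discovery cutoff passes: Sep 8, 2022 + 20 days = Sep 28, 2022.
Both prerequisites met — discovery opens (Sep 11, 2022), the discovery cutoff passes (Sep 28, 2022); the later is Sep 28, 2022.
Dispositive motions are due: Sep 28, 2022 + 12 days = Oct 10, 2022.

Monday, October 10, 2022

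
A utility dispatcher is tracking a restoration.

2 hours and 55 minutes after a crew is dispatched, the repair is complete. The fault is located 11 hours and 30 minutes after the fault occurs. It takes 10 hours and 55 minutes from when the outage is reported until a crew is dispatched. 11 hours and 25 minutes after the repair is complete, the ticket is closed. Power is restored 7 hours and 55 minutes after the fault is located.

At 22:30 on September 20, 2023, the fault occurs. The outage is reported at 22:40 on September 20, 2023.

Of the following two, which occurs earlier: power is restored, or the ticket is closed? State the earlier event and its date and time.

The fault occurs: 22:30 Sep 20, 2023.
The fault is located: 22:30 Sep 20, 2023 + 11h30m = 10:00 Sep 21, 2023.
Power is restored: 10:00 Sep 21, 2023 + 7h55m = 17:55 Sep 21, 2023.
The outage is reported: 22:40 Sep 20, 2023.
A crew is dispatched: 22:40 Sep 20, 2023 + 10h55m = 09:35 Sep 21, 2023.
The repair is complete: 09:35 Sep 21, 2023 + 2h55m = 12:30 Sep 21, 2023.
The ticket is closed: 12:30 Sep 21, 2023 + 11h25m = 23:55 Sep 21, 2023.
Comparing: power is restored at 17:55 Sep 21, 2023 vs the ticket is closed at 23:55 Sep 21, 2023. Earlier: power is restored.

Power is restored — 17:55 on September 21, 2023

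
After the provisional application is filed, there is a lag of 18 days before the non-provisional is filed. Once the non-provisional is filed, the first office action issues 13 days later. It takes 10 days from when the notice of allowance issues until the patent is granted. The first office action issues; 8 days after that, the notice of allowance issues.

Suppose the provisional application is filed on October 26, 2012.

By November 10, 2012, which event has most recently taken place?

The provisional application is filed

The provisional application is filed: Oct 26, 2012.
The non-provisional is filed: Oct 26, 2012 + 18 days = Nov 13, 2012.
The first office action issues: Nov 13, 2012 + 13 days = Nov 26, 2012.
The notice of allowance issues: Nov 26, 2012 + 8 days = Dec 4, 2012.
The patent is granted: Dec 4, 2012 + 10 days = Dec 14, 2012.
Nov 10, 2012 falls between when the provisional application is filed (Oct 26, 2012) and when the non-provisional is filed (Nov 13, 2012).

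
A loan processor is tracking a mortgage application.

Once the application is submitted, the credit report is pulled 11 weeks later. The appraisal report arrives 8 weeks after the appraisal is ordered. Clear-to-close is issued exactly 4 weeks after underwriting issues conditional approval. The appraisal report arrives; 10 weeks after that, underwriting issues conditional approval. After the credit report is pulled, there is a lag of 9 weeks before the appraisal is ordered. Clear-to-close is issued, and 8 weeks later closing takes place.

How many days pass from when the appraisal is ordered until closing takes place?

Causal path: the appraisal is ordered → the appraisal report arrives → underwriting issues conditional approval → clear-to-close is issued → closing takes place.
Total delay along the path: 8 + 10 + 4 + 8 weeks = 30 weeks = 210 days.

210 days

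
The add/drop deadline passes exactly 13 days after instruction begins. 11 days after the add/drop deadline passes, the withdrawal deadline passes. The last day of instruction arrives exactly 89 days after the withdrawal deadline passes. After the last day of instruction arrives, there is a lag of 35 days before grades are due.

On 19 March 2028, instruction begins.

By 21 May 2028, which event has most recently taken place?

The withdrawal deadline passes

Instruction begins: Mar 19, 2028.
The add/drop deadline passes: Mar 19, 2028 + 13 days = Apr 1, 2028.
The withdrawal deadline passes: Apr 1, 2028 + 11 days = Apr 12, 2028.
The last day of instruction arrives: Apr 12, 2028 + 89 days = Jul 10, 2028.
Grades are due: Jul 10, 2028 + 35 days = Aug 14, 2028.
May 21, 2028 falls between when the withdrawal deadline passes (Apr 12, 2028) and when the last day of instruction arrives (Jul 10, 2028).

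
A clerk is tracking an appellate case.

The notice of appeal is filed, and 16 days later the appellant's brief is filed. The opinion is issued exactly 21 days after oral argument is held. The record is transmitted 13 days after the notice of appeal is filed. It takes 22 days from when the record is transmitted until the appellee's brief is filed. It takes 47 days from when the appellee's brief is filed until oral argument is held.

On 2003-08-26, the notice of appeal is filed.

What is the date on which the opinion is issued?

2003-12-07

The notice of appeal is filed: Aug 26, 2003.
The record is transmitted: Aug 26, 2003 + 13 days = Sep 8, 2003.
The appellee's brief is filed: Sep 8, 2003 + 22 days = Sep 30, 2003.
Oral argument is held: Sep 30, 2003 + 47 days = Nov 16, 2003.
The opinion is issued: Nov 16, 2003 + 21 days = Dec 7, 2003.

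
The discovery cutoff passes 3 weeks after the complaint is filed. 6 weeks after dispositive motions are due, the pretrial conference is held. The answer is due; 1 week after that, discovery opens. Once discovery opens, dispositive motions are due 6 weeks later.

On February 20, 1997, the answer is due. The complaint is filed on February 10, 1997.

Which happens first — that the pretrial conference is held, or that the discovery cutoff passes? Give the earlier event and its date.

The discovery cutoff passes — March 3, 1997

The answer is due: Feb 20, 1997.
Discovery opens: Feb 20, 1997 + 1 week = Feb 27, 1997.
Dispositive motions are due: Feb 27, 1997 + 6 weeks = Apr 10, 1997.
The pretrial conference is held: Apr 10, 1997 + 6 weeks = May 22, 1997.
The complaint is filed: Feb 10, 1997.
The discovery cutoff passes: Feb 10, 1997 + 3 weeks = Mar 3, 1997.
Comparing: the pretrial conference is held on May 22, 1997 vs the discovery cutoff passes on Mar 3, 1997. Earlier: the discovery cutoff passes.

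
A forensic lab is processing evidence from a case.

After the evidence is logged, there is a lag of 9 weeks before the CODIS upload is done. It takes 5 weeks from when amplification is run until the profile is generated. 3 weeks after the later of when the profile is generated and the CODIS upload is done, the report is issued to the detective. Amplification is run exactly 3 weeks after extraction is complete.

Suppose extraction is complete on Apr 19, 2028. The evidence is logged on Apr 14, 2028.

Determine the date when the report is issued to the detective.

Jul 7, 2028

Extraction is complete: Apr 19, 2028.
Amplification is run: Apr 19, 2028 + 3 weeks = May 10, 2028.
The profile is generated: May 10, 2028 + 5 weeks = Jun 14, 2028.
The evidence is logged: Apr 14, 2028.
The CODIS upload is done: Apr 14, 2028 + 9 weeks = Jun 16, 2028.
Both prerequisites met — the profile is generated (Jun 14, 2028), the CODIS upload is done (Jun 16, 2028); the later is Jun 16, 2028.
The report is issued to the detective: Jun 16, 2028 + 3 weeks = Jul 7, 2028.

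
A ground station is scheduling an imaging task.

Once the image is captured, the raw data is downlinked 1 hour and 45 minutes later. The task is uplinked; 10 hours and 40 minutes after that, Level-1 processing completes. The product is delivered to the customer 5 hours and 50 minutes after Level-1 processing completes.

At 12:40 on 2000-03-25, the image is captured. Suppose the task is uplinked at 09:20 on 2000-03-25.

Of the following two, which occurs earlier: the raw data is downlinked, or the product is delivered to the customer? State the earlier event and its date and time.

The raw data is downlinked — 14:25 on 2000-03-25

The image is captured: 12:40 Mar 25, 2000.
The raw data is downlinked: 12:40 Mar 25, 2000 + 1h45m = 14:25 Mar 25, 2000.
The task is uplinked: 09:20 Mar 25, 2000.
Level-1 processing completes: 09:20 Mar 25, 2000 + 10h40m = 20:00 Mar 25, 2000.
The product is delivered to the customer: 20:00 Mar 25, 2000 + 5h50m = 01:50 Mar 26, 2000.
Comparing: the raw data is downlinked at 14:25 Mar 25, 2000 vs the product is delivered to the customer at 01:50 Mar 26, 2000. Earlier: the raw data is downlinked.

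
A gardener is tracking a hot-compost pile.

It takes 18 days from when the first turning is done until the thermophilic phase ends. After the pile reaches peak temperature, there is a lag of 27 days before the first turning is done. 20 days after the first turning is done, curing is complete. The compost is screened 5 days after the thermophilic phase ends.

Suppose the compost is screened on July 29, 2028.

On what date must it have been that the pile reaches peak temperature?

The compost is screened: Jul 29, 2028.
The thermophilic phase ends: Jul 29, 2028 − 5 days = Jul 24, 2028.
The first turning is done: Jul 24, 2028 − 18 days = Jul 6, 2028.
The pile reaches peak temperature: Jul 6, 2028 − 27 days = Jun 9, 2028.

June 9, 2028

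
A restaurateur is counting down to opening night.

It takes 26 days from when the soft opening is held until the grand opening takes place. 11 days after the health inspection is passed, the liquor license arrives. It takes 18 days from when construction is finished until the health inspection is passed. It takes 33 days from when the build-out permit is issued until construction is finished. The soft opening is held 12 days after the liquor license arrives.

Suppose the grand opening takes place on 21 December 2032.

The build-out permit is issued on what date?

The grand opening takes place: Dec 21, 2032.
The soft opening is held: Dec 21, 2032 − 26 days = Nov 25, 2032.
The liquor license arrives: Nov 25, 2032 − 12 days = Nov 13, 2032.
The health inspection is passed: Nov 13, 2032 − 11 days = Nov 2, 2032.
Construction is finished: Nov 2, 2032 − 18 days = Oct 15, 2032.
The build-out permit is issued: Oct 15, 2032 − 33 days = Sep 12, 2032.

12 September 2032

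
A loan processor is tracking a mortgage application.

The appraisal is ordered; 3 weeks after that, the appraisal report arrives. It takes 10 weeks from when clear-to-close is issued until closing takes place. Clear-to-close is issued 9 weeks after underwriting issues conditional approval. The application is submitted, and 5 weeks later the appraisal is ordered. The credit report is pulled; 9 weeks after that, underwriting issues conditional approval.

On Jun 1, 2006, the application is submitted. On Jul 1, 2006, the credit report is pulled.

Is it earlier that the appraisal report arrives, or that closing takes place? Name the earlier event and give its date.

The application is submitted: Jun 1, 2006.
The appraisal is ordered: Jun 1, 2006 + 5 weeks = Jul 6, 2006.
The appraisal report arrives: Jul 6, 2006 + 3 weeks = Jul 27, 2006.
The credit report is pulled: Jul 1, 2006.
Underwriting issues conditional approval: Jul 1, 2006 + 9 weeks = Sep 2, 2006.
Clear-to-close is issued: Sep 2, 2006 + 9 weeks = Nov 4, 2006.
Closing takes place: Nov 4, 2006 + 10 weeks = Jan 13, 2007.
Comparing: the appraisal report arrives on Jul 27, 2006 vs closing takes place on Jan 13, 2007. Earlier: the appraisal report arrives.

The appraisal report arrives — Jul 27, 2006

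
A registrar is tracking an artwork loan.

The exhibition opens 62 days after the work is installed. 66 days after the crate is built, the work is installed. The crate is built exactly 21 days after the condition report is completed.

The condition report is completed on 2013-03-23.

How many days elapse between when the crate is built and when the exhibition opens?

128 days

Causal path: the crate is built → the work is installed → the exhibition opens.
Total delay along the path: 66 + 62 = 128 days.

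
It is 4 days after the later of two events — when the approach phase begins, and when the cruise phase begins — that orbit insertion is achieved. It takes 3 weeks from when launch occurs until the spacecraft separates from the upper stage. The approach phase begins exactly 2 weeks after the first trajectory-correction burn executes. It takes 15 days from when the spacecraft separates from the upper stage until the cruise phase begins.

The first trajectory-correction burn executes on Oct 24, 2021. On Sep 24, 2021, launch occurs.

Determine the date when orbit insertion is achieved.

Nov 11, 2021

The first trajectory-correction burn executes: Oct 24, 2021.
The approach phase begins: Oct 24, 2021 + 2 weeks = Nov 7, 2021.
Launch occurs: Sep 24, 2021.
The spacecraft separates from the upper stage: Sep 24, 2021 + 3 weeks = Oct 15, 2021.
The cruise phase begins: Oct 15, 2021 + 15 days = Oct 30, 2021.
Both prerequisites met — the approach phase begins (Nov 7, 2021), the cruise phase begins (Oct 30, 2021); the later is Nov 7, 2021.
Orbit insertion is achieved: Nov 7, 2021 + 4 days = Nov 11, 2021.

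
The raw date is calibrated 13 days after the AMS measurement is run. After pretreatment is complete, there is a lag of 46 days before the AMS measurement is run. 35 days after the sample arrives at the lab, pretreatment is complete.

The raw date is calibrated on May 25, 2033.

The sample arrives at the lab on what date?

Feb 20, 2033

The raw date is calibrated: May 25, 2033.
The AMS measurement is run: May 25, 2033 − 13 days = May 12, 2033.
Pretreatment is complete: May 12, 2033 − 46 days = Mar 27, 2033.
The sample arrives at the lab: Mar 27, 2033 − 35 days = Feb 20, 2033.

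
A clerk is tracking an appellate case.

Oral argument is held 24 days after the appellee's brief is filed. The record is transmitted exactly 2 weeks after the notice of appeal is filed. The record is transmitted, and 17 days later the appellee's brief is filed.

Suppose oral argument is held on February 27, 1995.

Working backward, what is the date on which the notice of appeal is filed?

January 3, 1995

Oral argument is held: Feb 27, 1995.
The appellee's brief is filed: Feb 27, 1995 − 24 days = Feb 3, 1995.
The record is transmitted: Feb 3, 1995 − 17 days = Jan 17, 1995.
The notice of appeal is filed: Jan 17, 1995 − 2 weeks = Jan 3, 1995.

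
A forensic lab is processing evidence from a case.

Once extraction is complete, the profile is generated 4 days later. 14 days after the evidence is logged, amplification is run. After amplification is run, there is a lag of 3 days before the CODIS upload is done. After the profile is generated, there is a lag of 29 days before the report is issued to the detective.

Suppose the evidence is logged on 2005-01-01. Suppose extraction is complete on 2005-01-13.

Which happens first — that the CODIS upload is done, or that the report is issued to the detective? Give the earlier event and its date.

The evidence is logged: Jan 1, 2005.
Amplification is run: Jan 1, 2005 + 14 days = Jan 15, 2005.
The CODIS upload is done: Jan 15, 2005 + 3 days = Jan 18, 2005.
Extraction is complete: Jan 13, 2005.
The profile is generated: Jan 13, 2005 + 4 days = Jan 17, 2005.
The report is issued to the detective: Jan 17, 2005 + 29 days = Feb 15, 2005.
Comparing: the CODIS upload is done on Jan 18, 2005 vs the report is issued to the detective on Feb 15, 2005. Earlier: the CODIS upload is done.

The CODIS upload is done — 2005-01-18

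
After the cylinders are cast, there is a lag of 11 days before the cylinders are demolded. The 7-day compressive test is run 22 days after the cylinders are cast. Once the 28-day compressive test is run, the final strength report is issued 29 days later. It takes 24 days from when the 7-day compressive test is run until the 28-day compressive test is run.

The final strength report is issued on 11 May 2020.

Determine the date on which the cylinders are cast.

26 February 2020

The final strength report is issued: May 11, 2020.
The 28-day compressive test is run: May 11, 2020 − 29 days = Apr 12, 2020.
The 7-day compressive test is run: Apr 12, 2020 − 24 days = Mar 19, 2020.
The cylinders are cast: Mar 19, 2020 − 22 days = Feb 26, 2020.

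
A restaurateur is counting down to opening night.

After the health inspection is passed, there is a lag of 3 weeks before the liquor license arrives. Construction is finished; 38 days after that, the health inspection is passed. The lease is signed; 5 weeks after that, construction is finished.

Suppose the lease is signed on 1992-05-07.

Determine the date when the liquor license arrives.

1992-08-09

The lease is signed: May 7, 1992.
Construction is finished: May 7, 1992 + 5 weeks = Jun 11, 1992.
The health inspection is passed: Jun 11, 1992 + 38 days = Jul 19, 1992.
The liquor license arrives: Jul 19, 1992 + 3 weeks = Aug 9, 1992.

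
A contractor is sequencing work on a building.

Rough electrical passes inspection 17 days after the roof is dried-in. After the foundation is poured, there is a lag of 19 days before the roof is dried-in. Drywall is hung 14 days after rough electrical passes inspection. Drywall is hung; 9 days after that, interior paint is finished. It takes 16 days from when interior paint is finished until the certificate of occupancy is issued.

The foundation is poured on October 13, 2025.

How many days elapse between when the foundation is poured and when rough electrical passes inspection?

36 days

Causal path: the foundation is poured → the roof is dried-in → rough electrical passes inspection.
Total delay along the path: 19 + 17 = 36 days.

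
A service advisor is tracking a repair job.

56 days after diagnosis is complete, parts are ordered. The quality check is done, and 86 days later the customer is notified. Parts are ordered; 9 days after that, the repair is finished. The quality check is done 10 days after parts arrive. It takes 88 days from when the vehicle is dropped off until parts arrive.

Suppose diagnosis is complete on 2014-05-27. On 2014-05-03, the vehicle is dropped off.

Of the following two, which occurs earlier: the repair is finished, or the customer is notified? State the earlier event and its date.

Diagnosis is complete: May 27, 2014.
Parts are ordered: May 27, 2014 + 56 days = Jul 22, 2014.
The repair is finished: Jul 22, 2014 + 9 days = Jul 31, 2014.
The vehicle is dropped off: May 3, 2014.
Parts arrive: May 3, 2014 + 88 days = Jul 30, 2014.
The quality check is done: Jul 30, 2014 + 10 days = Aug 9, 2014.
The customer is notified: Aug 9, 2014 + 86 days = Nov 3, 2014.
Comparing: the repair is finished on Jul 31, 2014 vs the customer is notified on Nov 3, 2014. Earlier: the repair is finished.

The repair is finished — 2014-07-31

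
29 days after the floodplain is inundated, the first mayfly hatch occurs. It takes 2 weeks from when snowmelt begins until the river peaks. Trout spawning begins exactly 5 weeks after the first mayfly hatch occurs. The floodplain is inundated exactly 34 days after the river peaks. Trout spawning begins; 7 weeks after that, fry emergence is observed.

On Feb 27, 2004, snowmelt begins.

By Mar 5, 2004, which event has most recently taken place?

Snowmelt begins: Feb 27, 2004.
The river peaks: Feb 27, 2004 + 2 weeks = Mar 12, 2004.
The floodplain is inundated: Mar 12, 2004 + 34 days = Apr 15, 2004.
The first mayfly hatch occurs: Apr 15, 2004 + 29 days = May 14, 2004.
Trout spawning begins: May 14, 2004 + 5 weeks = Jun 18, 2004.
Fry emergence is observed: Jun 18, 2004 + 7 weeks = Aug 6, 2004.
Mar 5, 2004 falls between when snowmelt begins (Feb 27, 2004) and when the river peaks (Mar 12, 2004).

Snowmelt begins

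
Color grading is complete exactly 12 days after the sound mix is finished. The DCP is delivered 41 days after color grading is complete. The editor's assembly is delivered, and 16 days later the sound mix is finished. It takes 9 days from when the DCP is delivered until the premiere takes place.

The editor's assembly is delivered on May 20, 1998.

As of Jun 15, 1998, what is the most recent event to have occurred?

The editor's assembly is delivered: May 20, 1998.
The sound mix is finished: May 20, 1998 + 16 days = Jun 5, 1998.
Color grading is complete: Jun 5, 1998 + 12 days = Jun 17, 1998.
The DCP is delivered: Jun 17, 1998 + 41 days = Jul 28, 1998.
The premiere takes place: Jul 28, 1998 + 9 days = Aug 6, 1998.
Jun 15, 1998 falls between when the sound mix is finished (Jun 5, 1998) and when color grading is complete (Jun 17, 1998).

The sound mix is finished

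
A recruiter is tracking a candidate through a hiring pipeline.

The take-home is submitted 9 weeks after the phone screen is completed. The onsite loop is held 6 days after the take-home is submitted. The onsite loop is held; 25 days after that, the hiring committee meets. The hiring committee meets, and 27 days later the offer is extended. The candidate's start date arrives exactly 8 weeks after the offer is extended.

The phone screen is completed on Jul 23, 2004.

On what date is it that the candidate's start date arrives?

Jan 16, 2005

The phone screen is completed: Jul 23, 2004.
The take-home is submitted: Jul 23, 2004 + 9 weeks = Sep 24, 2004.
The onsite loop is held: Sep 24, 2004 + 6 days = Sep 30, 2004.
The hiring committee meets: Sep 30, 2004 + 25 days = Oct 25, 2004.
The offer is extended: Oct 25, 2004 + 27 days = Nov 21, 2004.
The candidate's start date arrives: Nov 21, 2004 + 8 weeks = Jan 16, 2005.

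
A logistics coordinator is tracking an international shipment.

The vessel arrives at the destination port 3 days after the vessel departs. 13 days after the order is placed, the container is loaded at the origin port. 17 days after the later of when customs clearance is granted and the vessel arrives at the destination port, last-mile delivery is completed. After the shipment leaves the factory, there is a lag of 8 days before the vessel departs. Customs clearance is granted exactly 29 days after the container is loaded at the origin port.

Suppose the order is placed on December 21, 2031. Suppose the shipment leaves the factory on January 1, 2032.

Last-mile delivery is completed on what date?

The order is placed: Dec 21, 2031.
The container is loaded at the origin port: Dec 21, 2031 + 13 days = Jan 3, 2032.
Customs clearance is granted: Jan 3, 2032 + 29 days = Feb 1, 2032.
The shipment leaves the factory: Jan 1, 2032.
The vessel departs: Jan 1, 2032 + 8 days = Jan 9, 2032.
The vessel arrives at the destination port: Jan 9, 2032 + 3 days = Jan 12, 2032.
Both prerequisites met — customs clearance is granted (Feb 1, 2032), the vessel arrives at the destination port (Jan 12, 2032); the later is Feb 1, 2032.
Last-mile delivery is completed: Feb 1, 2032 + 17 days = Feb 18, 2032.

February 18, 2032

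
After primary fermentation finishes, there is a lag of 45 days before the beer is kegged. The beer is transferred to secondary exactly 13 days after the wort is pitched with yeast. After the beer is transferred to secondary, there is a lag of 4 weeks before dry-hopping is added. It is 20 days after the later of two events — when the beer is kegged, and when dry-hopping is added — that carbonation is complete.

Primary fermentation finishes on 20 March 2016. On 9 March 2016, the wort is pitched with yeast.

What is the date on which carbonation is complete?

24 May 2016

Primary fermentation finishes: Mar 20, 2016.
The beer is kegged: Mar 20, 2016 + 45 days = May 4, 2016.
The wort is pitched with yeast: Mar 9, 2016.
The beer is transferred to secondary: Mar 9, 2016 + 13 days = Mar 22, 2016.
Dry-hopping is added: Mar 22, 2016 + 4 weeks = Apr 19, 2016.
Both prerequisites met — the beer is kegged (May 4, 2016), dry-hopping is added (Apr 19, 2016); the later is May 4, 2016.
Carbonation is complete: May 4, 2016 + 20 days = May 24, 2016.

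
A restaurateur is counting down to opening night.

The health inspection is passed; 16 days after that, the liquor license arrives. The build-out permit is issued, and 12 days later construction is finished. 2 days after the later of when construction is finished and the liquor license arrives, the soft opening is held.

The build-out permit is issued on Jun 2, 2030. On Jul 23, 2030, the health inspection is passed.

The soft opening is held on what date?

Aug 10, 2030

The build-out permit is issued: Jun 2, 2030.
Construction is finished: Jun 2, 2030 + 12 days = Jun 14, 2030.
The health inspection is passed: Jul 23, 2030.
The liquor license arrives: Jul 23, 2030 + 16 days = Aug 8, 2030.
Both prerequisites met — construction is finished (Jun 14, 2030), the liquor license arrives (Aug 8, 2030); the later is Aug 8, 2030.
The soft opening is held: Aug 8, 2030 + 2 days = Aug 10, 2030.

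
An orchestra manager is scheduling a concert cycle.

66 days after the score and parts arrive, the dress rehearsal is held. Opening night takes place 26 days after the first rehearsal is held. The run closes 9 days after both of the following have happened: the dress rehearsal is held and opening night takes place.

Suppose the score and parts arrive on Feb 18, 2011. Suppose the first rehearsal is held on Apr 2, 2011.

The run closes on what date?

The score and parts arrive: Feb 18, 2011.
The dress rehearsal is held: Feb 18, 2011 + 66 days = Apr 25, 2011.
The first rehearsal is held: Apr 2, 2011.
Opening night takes place: Apr 2, 2011 + 26 days = Apr 28, 2011.
Both prerequisites met — the dress rehearsal is held (Apr 25, 2011), opening night takes place (Apr 28, 2011); the later is Apr 28, 2011.
The run closes: Apr 28, 2011 + 9 days = May 7, 2011.

May 7, 2011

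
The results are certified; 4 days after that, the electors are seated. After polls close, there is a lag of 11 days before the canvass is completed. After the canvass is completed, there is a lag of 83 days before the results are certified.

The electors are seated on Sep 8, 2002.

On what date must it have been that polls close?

Jun 2, 2002

The electors are seated: Sep 8, 2002.
The results are certified: Sep 8, 2002 − 4 days = Sep 4, 2002.
The canvass is completed: Sep 4, 2002 − 83 days = Jun 13, 2002.
Polls close: Jun 13, 2002 − 11 days = Jun 2, 2002.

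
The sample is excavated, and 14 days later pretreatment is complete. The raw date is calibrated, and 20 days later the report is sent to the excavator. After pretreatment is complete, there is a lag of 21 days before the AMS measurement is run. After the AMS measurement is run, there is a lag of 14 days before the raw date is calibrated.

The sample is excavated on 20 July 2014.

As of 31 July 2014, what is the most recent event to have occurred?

The sample is excavated

The sample is excavated: Jul 20, 2014.
Pretreatment is complete: Jul 20, 2014 + 14 days = Aug 3, 2014.
The AMS measurement is run: Aug 3, 2014 + 21 days = Aug 24, 2014.
The raw date is calibrated: Aug 24, 2014 + 14 days = Sep 7, 2014.
The report is sent to the excavator: Sep 7, 2014 + 20 days = Sep 27, 2014.
Jul 31, 2014 falls between when the sample is excavated (Jul 20, 2014) and when pretreatment is complete (Aug 3, 2014).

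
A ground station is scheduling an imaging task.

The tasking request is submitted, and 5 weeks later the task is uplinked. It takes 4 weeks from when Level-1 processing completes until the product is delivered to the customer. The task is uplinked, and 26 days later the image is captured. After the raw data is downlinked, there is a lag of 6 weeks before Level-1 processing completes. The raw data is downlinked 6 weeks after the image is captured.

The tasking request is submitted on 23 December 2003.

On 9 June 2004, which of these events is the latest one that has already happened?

Level-1 processing completes

The tasking request is submitted: Dec 23, 2003.
The task is uplinked: Dec 23, 2003 + 5 weeks = Jan 27, 2004.
The image is captured: Jan 27, 2004 + 26 days = Feb 22, 2004.
The raw data is downlinked: Feb 22, 2004 + 6 weeks = Apr 4, 2004.
Level-1 processing completes: Apr 4, 2004 + 6 weeks = May 16, 2004.
The product is delivered to the customer: May 16, 2004 + 4 weeks = Jun 13, 2004.
Jun 9, 2004 falls between when Level-1 processing completes (May 16, 2004) and when the product is delivered to the customer (Jun 13, 2004).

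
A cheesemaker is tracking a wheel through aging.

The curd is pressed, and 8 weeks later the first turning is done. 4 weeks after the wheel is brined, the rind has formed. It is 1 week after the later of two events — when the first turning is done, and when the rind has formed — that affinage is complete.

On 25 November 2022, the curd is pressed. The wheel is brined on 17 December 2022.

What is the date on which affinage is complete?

27 January 2023

The curd is pressed: Nov 25, 2022.
The first turning is done: Nov 25, 2022 + 8 weeks = Jan 20, 2023.
The wheel is brined: Dec 17, 2022.
The rind has formed: Dec 17, 2022 + 4 weeks = Jan 14, 2023.
Both prerequisites met — the first turning is done (Jan 20, 2023), the rind has formed (Jan 14, 2023); the later is Jan 20, 2023.
Affinage is complete: Jan 20, 2023 + 1 week = Jan 27, 2023.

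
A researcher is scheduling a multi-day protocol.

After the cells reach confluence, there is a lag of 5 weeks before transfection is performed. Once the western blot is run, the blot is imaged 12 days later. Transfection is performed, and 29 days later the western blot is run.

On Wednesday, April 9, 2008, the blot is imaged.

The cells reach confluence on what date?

Thursday, January 24, 2008

The blot is imaged: Apr 9, 2008.
The western blot is run: Apr 9, 2008 − 12 days = Mar 28, 2008.
Transfection is performed: Mar 28, 2008 − 29 days = Feb 28, 2008.
The cells reach confluence: Feb 28, 2008 − 5 weeks = Jan 24, 2008.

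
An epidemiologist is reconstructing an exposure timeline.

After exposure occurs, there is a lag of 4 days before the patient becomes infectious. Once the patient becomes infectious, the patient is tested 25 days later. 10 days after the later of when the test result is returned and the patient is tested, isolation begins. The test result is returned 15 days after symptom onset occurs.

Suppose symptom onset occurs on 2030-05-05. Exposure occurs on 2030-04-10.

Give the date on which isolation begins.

Symptom onset occurs: May 5, 2030.
The test result is returned: May 5, 2030 + 15 days = May 20, 2030.
Exposure occurs: Apr 10, 2030.
The patient becomes infectious: Apr 10, 2030 + 4 days = Apr 14, 2030.
The patient is tested: Apr 14, 2030 + 25 days = May 9, 2030.
Both prerequisites met — the test result is returned (May 20, 2030), the patient is tested (May 9, 2030); the later is May 20, 2030.
Isolation begins: May 20, 2030 + 10 days = May 30, 2030.

2030-05-30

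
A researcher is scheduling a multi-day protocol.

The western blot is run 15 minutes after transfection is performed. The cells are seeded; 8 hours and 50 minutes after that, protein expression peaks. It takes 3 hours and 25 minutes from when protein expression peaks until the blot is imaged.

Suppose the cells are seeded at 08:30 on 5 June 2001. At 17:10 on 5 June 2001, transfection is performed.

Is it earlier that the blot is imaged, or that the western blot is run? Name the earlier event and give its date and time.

The cells are seeded: 08:30 Jun 5, 2001.
Protein expression peaks: 08:30 Jun 5, 2001 + 8h50m = 17:20 Jun 5, 2001.
The blot is imaged: 17:20 Jun 5, 2001 + 3h25m = 20:45 Jun 5, 2001.
Transfection is performed: 17:10 Jun 5, 2001.
The western blot is run: 17:10 Jun 5, 2001 + 15m = 17:25 Jun 5, 2001.
Comparing: the blot is imaged at 20:45 Jun 5, 2001 vs the western blot is run at 17:25 Jun 5, 2001. Earlier: the western blot is run.

The western blot is run — 17:25 on 5 June 2001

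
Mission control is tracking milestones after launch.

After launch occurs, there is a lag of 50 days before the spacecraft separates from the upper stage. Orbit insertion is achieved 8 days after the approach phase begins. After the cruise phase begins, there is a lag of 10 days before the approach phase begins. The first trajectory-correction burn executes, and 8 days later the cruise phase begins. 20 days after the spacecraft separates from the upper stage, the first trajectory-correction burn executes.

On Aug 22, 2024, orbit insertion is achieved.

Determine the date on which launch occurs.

Orbit insertion is achieved: Aug 22, 2024.
The approach phase begins: Aug 22, 2024 − 8 days = Aug 14, 2024.
The cruise phase begins: Aug 14, 2024 − 10 days = Aug 4, 2024.
The first trajectory-correction burn executes: Aug 4, 2024 − 8 days = Jul 27, 2024.
The spacecraft separates from the upper stage: Jul 27, 2024 − 20 days = Jul 7, 2024.
Launch occurs: Jul 7, 2024 − 50 days = May 18, 2024.

May 18, 2024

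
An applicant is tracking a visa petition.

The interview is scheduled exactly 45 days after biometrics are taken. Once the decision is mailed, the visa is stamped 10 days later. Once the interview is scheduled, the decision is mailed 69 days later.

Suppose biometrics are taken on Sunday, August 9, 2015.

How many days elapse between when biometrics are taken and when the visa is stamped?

Causal path: biometrics are taken → the interview is scheduled → the decision is mailed → the visa is stamped.
Total delay along the path: 45 + 69 + 10 = 124 days.

124 days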